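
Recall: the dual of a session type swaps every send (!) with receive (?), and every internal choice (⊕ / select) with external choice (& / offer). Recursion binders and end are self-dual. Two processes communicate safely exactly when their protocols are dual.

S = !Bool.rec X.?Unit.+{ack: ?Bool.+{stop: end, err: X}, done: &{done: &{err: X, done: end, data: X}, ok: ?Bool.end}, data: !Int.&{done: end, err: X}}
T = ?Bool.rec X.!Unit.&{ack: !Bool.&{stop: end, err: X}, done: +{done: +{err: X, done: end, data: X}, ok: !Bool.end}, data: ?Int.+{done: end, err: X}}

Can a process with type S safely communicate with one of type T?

!Bool vs ?Bool  ✓
  rec X vs rec X  ✓ (rec unchanged)
    ?Unit vs !Unit  ✓
      +{ack,done,data} vs &{ack,done,data}  ✓ labels match
        [ack]
          ?Bool vs !Bool  ✓
            +{stop,err} vs &{stop,err}  ✓ labels match
              [stop]
                end vs end  ✓
              [err]
                X vs X  ✓
        [done]
          &{done,ok} vs +{done,ok}  ✓ labels match
            [done]
              &{err,done,data} vs +{err,done,data}  ✓ labels match
                [err]
                  X vs X  ✓
                [done]
                  end vs end  ✓
                [data]
                  X vs X  ✓
            [ok]
              ?Bool vs !Bool  ✓
                end vs end  ✓
        [data]
          !Int vs ?Int  ✓
            &{done,err} vs +{done,err}  ✓ labels match
              [done]
                end vs end  ✓
              [err]
                X vs X  ✓

YES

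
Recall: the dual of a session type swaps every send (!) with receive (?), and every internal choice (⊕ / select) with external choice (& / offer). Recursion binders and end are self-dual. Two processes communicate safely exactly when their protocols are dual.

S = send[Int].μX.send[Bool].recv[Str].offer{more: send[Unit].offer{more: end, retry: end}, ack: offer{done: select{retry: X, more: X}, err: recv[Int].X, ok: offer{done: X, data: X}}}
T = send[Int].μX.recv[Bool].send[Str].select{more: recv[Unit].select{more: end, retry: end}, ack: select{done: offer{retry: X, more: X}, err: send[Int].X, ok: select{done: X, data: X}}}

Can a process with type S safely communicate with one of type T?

NO

send[Int] | send[Int]  ✗ same direction on both sides — not dual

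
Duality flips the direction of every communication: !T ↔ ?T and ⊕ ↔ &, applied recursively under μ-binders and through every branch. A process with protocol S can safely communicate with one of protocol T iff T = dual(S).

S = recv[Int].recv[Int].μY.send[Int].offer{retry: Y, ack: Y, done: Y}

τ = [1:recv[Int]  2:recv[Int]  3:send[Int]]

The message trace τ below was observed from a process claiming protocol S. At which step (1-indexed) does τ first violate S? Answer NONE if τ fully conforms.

NONE

step 1: recv[Int]  ✓  residual = recv[Int].μY.…
step 2: recv[Int]  ✓  residual = μY.…
step 3: send[Int]  ✓  residual = offer{retry: μY.…, ack: μY.…, done: μY.…}
trace exhausted — no violation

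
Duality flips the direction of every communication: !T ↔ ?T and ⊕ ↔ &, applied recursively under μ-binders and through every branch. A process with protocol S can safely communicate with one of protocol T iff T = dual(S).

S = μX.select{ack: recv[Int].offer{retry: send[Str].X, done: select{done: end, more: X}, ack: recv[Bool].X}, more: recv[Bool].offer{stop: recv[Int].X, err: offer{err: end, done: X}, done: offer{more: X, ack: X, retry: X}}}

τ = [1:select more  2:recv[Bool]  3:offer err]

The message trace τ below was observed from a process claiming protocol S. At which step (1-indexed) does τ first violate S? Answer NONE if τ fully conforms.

NONE

@1 select more  ok  now at recv[Bool].offer{stop: recv[Int].μX.…, err: offer{err: end, done: μX.…}, done: offer{more: μX.…, ack: μX.…, retry: μX.…}}
@2 recv[Bool]  ok  now at offer{stop: recv[Int].μX.…, err: offer{err: end, done: μX.…}, done: offer{more: μX.…, ack: μX.…, retry: μX.…}}
@3 offer err  ok  now at offer{err: end, done: μX.…}
trace exhausted — no violation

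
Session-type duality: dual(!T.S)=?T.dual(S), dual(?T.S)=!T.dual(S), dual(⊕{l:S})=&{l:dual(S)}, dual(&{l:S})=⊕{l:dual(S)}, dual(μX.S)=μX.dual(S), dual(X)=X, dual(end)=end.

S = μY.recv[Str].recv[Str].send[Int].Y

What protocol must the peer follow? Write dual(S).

μY ↦ μY  (rec unchanged)
  recv[Str] ↦ send[Str]
    recv[Str] ↦ send[Str]
      send[Int] ↦ recv[Int]
        dual(Y) = Y

μY.send[Str].send[Str].recv[Int].Y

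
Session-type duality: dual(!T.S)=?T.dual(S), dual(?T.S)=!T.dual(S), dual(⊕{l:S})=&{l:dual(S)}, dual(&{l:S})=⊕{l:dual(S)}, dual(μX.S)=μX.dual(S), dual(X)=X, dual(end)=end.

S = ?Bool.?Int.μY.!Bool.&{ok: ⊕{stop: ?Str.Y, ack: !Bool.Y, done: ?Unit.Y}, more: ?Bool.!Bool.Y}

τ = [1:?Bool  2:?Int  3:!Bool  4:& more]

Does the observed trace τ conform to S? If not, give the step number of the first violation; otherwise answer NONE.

@1 ?Bool  ok  cont: ?Int.μY.…
@2 ?Int  ok  cont: μY.…
@3 !Bool  ok  cont: &{ok: ⊕{stop: ?Str.μY.…, ack: !Bool.μY.…, done: ?Unit.μY.…}, more: ?Bool.!Bool.μY.…}
@4 & more  ok  cont: ?Bool.!Bool.μY.…
trace exhausted — no violation

NONE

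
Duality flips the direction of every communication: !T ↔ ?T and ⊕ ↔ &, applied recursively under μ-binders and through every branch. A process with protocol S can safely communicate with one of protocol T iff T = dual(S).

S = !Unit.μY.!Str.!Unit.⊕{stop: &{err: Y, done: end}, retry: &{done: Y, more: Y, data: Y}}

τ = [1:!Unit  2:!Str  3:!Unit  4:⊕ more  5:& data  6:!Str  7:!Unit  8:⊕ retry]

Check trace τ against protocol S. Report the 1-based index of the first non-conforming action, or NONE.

@1 !Unit  ok  state: μY.…
@2 !Str  ok  state: !Unit.⊕{stop: &{err: μY.…, done: end}, retry: &{done: μY.…, more: μY.…, data: μY.…}}
@3 !Unit  ok  state: ⊕{stop: &{err: μY.…, done: end}, retry: &{done: μY.…, more: μY.…, data: μY.…}}
@4 got ⊕ more, protocol expects ⊕ stop or ⊕ retry  ✗

4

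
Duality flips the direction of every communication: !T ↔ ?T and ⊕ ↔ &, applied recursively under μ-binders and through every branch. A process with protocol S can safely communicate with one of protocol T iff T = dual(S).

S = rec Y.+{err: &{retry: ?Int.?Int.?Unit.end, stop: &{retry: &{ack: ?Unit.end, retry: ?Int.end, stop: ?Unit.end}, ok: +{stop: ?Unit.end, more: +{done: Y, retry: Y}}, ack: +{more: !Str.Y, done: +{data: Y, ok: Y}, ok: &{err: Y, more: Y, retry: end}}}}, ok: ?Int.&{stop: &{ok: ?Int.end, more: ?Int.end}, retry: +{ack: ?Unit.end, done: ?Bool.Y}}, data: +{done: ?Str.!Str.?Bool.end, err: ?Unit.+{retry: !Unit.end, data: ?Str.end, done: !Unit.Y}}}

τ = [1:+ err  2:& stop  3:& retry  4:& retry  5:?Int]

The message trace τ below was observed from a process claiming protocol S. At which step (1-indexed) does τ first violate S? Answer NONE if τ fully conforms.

@1 + err  match  state: &{retry: ?Int.?Int.?Unit.end, stop: &{retry: &{ack: ?Unit.end, retry: ?Int.end, stop: ?Unit.end}, ok: +{stop: ?Unit.end, more: +{done: rec Y.…, retry: rec Y.…}}, ack: +{more: !Str.rec Y.…, done: +{data: rec Y.…, ok: rec Y.…}, ok: &{err: rec Y.…, more: rec Y.…, retry: end}}}}
@2 & stop  match  state: &{retry: &{ack: ?Unit.end, retry: ?Int.end, stop: ?Unit.end}, ok: +{stop: ?Unit.end, more: +{done: rec Y.…, retry: rec Y.…}}, ack: +{more: !Str.rec Y.…, done: +{data: rec Y.…, ok: rec Y.…}, ok: &{err: rec Y.…, more: rec Y.…, retry: end}}}
@3 & retry  match  state: &{ack: ?Unit.end, retry: ?Int.end, stop: ?Unit.end}
@4 & retry  match  state: ?Int.end
@5 ?Int  match  state: end
τ conforms to S (length 5)

NONE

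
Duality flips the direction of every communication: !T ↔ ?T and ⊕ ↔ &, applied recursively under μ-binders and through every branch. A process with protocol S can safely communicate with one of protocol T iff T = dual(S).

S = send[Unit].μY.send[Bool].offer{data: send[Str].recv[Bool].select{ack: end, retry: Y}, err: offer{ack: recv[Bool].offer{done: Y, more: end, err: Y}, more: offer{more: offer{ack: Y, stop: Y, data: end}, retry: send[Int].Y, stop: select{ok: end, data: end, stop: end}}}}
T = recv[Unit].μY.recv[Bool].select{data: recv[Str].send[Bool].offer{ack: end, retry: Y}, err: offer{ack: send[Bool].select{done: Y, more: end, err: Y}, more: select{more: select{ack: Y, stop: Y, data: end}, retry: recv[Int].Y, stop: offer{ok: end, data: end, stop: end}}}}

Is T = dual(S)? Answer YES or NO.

NO

send[Unit] vs recv[Unit]  match
  μY vs μY  match (rec unchanged)
    send[Bool] vs recv[Bool]  match
      offer{data,err} vs select{data,err}  match labels match
        case data:
          send[Str] vs recv[Str]  match
            recv[Bool] vs send[Bool]  match
              select{ack,retry} vs offer{ack,retry}  match labels match
                case ack:
                  end vs end  match
                case retry:
                  Y vs Y  match
        case err:
          offer{ack,more} vs offer{ack,more}  ✗ choice polarity not flipped — not dual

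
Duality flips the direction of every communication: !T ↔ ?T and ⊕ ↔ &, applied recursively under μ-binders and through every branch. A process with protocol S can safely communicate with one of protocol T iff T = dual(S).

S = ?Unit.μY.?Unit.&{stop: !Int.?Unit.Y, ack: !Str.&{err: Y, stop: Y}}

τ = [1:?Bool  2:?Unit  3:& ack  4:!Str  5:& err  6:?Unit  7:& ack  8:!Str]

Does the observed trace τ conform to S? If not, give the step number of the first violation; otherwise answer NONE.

1

step 1: got ?Bool, protocol expects ?Unit  ✗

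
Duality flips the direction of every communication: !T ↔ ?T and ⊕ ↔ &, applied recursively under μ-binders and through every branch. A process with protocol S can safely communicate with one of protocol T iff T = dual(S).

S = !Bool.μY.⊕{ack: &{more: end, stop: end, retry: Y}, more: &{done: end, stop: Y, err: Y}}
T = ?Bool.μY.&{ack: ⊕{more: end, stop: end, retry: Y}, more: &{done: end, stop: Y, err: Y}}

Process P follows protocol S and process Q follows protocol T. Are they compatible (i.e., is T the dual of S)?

!Bool | ?Bool  ✓
  μY | μY  ✓ (rec unchanged)
    ⊕{ack,more} | &{ack,more}  ✓ same labels
      • ack:
        &{more,stop,retry} | ⊕{more,stop,retry}  ✓ same labels
          • more:
            end | end  ✓
          • stop:
            end | end  ✓
          • retry:
            Y | Y  ✓
      • more:
        &{done,stop,err} | &{done,stop,err}  ✗ choice polarity not flipped — not dual

NO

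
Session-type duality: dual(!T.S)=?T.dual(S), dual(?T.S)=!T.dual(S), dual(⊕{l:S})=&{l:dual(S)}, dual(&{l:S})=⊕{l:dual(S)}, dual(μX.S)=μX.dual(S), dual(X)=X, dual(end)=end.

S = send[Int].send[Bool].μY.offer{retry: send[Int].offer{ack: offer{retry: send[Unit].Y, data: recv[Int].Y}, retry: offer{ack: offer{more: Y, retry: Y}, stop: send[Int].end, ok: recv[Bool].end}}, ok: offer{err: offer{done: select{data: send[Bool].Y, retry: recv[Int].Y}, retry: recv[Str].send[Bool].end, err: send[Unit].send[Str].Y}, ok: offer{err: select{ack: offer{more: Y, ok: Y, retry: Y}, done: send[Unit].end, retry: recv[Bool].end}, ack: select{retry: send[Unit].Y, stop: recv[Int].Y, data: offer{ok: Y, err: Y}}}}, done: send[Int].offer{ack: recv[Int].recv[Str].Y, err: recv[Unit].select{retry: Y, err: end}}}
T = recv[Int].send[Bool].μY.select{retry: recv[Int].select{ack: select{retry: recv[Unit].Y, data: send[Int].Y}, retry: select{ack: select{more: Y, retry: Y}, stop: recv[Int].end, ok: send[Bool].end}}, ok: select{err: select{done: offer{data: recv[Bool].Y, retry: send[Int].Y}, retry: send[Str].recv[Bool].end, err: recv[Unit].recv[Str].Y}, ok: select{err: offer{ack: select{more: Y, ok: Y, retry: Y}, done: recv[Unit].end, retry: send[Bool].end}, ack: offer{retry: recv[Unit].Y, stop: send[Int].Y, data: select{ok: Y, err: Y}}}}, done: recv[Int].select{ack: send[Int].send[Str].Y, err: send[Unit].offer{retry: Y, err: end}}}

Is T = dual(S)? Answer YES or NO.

send[Int] vs recv[Int]  ok
  send[Bool] vs send[Bool]  ✗ same direction on both sides — not dual

NO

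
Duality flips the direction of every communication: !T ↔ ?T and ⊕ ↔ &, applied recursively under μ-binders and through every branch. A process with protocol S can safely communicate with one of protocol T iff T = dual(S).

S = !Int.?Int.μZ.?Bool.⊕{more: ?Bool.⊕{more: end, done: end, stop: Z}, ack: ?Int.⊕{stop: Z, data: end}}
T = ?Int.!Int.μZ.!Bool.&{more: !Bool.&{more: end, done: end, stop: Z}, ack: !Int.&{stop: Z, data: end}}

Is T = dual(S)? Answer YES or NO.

!Int vs ?Int  match
  ?Int vs !Int  match
    μZ vs μZ  match (rec unchanged)
      ?Bool vs !Bool  match
        ⊕{more,ack} vs &{more,ack}  match label sets agree
          case more:
            ?Bool vs !Bool  match
              ⊕{more,done,stop} vs &{more,done,stop}  match label sets agree
                case more:
                  end vs end  match
                case done:
                  end vs end  match
                case stop:
                  Z vs Z  match
          case ack:
            ?Int vs !Int  match
              ⊕{stop,data} vs &{stop,data}  match label sets agree
                case stop:
                  Z vs Z  match
                case data:
                  end vs end  match

YES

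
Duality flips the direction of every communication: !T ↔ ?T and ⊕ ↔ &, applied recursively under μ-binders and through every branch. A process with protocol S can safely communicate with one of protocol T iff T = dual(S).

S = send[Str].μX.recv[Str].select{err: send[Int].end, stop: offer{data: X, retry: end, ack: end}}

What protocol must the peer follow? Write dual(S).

send[Str] → recv[Str]
  μX → μX  (rec unchanged)
    recv[Str] → send[Str]
      select{err,stop} → offer{err,stop}  (⊕→&)
        • err:
          send[Int] → recv[Int]
            dual(end) = end
        • stop:
          offer{data,retry,ack} → select{data,retry,ack}  (external→internal)
            • data:
              dual(X) = X
            • retry:
              dual(end) = end
            • ack:
              dual(end) = end

recv[Str].μX.send[Str].offer{err: recv[Int].end, stop: select{data: X, retry: end, ack: end}}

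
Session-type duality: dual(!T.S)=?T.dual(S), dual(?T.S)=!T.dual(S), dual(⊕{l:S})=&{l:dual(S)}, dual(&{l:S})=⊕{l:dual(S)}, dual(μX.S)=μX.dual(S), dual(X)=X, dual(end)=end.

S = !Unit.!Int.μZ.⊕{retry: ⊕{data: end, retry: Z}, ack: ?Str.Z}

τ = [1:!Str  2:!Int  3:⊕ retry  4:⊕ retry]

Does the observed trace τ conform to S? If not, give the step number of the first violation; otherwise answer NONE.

@1 got !Str, protocol expects !Unit  ✗

1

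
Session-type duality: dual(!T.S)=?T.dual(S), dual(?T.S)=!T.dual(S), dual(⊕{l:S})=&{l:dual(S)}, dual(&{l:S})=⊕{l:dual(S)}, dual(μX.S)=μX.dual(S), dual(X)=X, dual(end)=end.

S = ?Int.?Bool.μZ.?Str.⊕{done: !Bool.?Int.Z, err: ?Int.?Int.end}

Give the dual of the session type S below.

?Int → !Int
  ?Bool → !Bool
    μZ → μZ  (rec unchanged)
      ?Str → !Str
        ⊕{done,err} → &{done,err}  (⊕→&)
          [done]
            !Bool → ?Bool
              ?Int → !Int
                dual(Z) = Z
          [err]
            ?Int → !Int
              ?Int → !Int
                dual(end) = end

!Int.!Bool.μZ.!Str.&{done: ?Bool.!Int.Z, err: !Int.!Int.end}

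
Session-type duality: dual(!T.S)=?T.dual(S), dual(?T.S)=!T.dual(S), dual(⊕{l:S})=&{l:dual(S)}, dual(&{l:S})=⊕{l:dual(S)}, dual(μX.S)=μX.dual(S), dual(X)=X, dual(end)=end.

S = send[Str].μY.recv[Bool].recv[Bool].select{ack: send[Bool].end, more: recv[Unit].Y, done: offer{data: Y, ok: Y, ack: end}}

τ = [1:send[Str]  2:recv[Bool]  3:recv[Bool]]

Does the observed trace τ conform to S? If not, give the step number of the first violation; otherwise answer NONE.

NONE

step 1: send[Str]  ok  cont: μY.…
step 2: recv[Bool]  ok  cont: recv[Bool].select{ack: send[Bool].end, more: recv[Unit].μY.…, done: offer{data: μY.…, ok: μY.…, ack: end}}
step 3: recv[Bool]  ok  cont: select{ack: send[Bool].end, more: recv[Unit].μY.…, done: offer{data: μY.…, ok: μY.…, ack: end}}
trace exhausted — no violation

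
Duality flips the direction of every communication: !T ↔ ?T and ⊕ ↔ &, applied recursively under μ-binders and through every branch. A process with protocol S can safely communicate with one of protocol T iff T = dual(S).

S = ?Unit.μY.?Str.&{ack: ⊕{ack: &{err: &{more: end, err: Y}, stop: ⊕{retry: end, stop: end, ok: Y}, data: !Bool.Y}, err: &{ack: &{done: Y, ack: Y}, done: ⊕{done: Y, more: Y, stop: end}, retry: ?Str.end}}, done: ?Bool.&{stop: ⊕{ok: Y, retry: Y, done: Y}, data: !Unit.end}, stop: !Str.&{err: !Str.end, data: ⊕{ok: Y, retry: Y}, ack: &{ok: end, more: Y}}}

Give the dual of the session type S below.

?Unit → !Unit
  μY → μY  (binder kept)
    ?Str → !Str
      &{ack,done,stop} → ⊕{ack,done,stop}  (&→⊕)
        [ack]
          ⊕{ack,err} → &{ack,err}  (⊕→&)
            [ack]
              &{err,stop,data} → ⊕{err,stop,data}  (&→⊕)
                [err]
                  &{more,err} → ⊕{more,err}  (&→⊕)
                    [more]
                      end ↦ end
                    [err]
                      Y ↦ Y
                [stop]
                  ⊕{retry,stop,ok} → &{retry,stop,ok}  (⊕→&)
                    [retry]
                      end ↦ end
                    [stop]
                      end ↦ end
                    [ok]
                      Y ↦ Y
                [data]
                  !Bool → ?Bool
                    Y ↦ Y
            [err]
              &{ack,done,retry} → ⊕{ack,done,retry}  (&→⊕)
                [ack]
                  &{done,ack} → ⊕{done,ack}  (&→⊕)
                    [done]
                      Y ↦ Y
                    [ack]
                      Y ↦ Y
                [done]
                  ⊕{done,more,stop} → &{done,more,stop}  (⊕→&)
                    [done]
                      Y ↦ Y
                    [more]
                      Y ↦ Y
                    [stop]
                      end ↦ end
                [retry]
                  ?Str → !Str
                    end ↦ end
        [done]
          ?Bool → !Bool
            &{stop,data} → ⊕{stop,data}  (&→⊕)
              [stop]
                ⊕{ok,retry,done} → &{ok,retry,done}  (⊕→&)
                  [ok]
                    Y ↦ Y
                  [retry]
                    Y ↦ Y
                  [done]
                    Y ↦ Y
              [data]
                !Unit → ?Unit
                  end ↦ end
        [stop]
          !Str → ?Str
            &{err,data,ack} → ⊕{err,data,ack}  (&→⊕)
              [err]
                !Str → ?Str
                  end ↦ end
              [data]
                ⊕{ok,retry} → &{ok,retry}  (⊕→&)
                  [ok]
                    Y ↦ Y
                  [retry]
                    Y ↦ Y
              [ack]
                &{ok,more} → ⊕{ok,more}  (&→⊕)
                  [ok]
                    end ↦ end
                  [more]
                    Y ↦ Y

!Unit.μY.!Str.⊕{ack: &{ack: ⊕{err: ⊕{more: end, err: Y}, stop: &{retry: end, stop: end, ok: Y}, data: ?Bool.Y}, err: ⊕{ack: ⊕{done: Y, ack: Y}, done: &{done: Y, more: Y, stop: end}, retry: !Str.end}}, done: !Bool.⊕{stop: &{ok: Y, retry: Y, done: Y}, data: ?Unit.end}, stop: ?Str.⊕{err: ?Str.end, data: &{ok: Y, retry: Y}, ack: ⊕{ok: end, more: Y}}}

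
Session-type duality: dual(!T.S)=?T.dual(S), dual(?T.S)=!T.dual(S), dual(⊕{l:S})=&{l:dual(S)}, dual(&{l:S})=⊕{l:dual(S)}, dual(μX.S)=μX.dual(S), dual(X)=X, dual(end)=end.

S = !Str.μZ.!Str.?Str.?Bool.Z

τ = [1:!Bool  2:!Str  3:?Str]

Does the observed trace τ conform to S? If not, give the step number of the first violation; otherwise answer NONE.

1

step 1: got !Bool, protocol expects !Str  ✗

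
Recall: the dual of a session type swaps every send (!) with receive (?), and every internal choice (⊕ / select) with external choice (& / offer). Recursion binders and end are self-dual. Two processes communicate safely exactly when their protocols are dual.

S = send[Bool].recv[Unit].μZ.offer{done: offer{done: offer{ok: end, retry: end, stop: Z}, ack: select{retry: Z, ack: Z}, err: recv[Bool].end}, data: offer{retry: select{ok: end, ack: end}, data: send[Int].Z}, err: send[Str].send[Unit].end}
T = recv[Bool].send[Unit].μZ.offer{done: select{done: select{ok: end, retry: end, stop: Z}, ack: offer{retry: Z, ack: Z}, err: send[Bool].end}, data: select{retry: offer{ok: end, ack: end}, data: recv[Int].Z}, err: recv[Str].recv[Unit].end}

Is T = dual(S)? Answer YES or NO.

send[Bool] ‖ recv[Bool]  match
  recv[Unit] ‖ send[Unit]  match
    μZ ‖ μZ  match (μ self-dual)
      offer{done,data,err} ‖ offer{done,data,err}  ✗ choice polarity not flipped — not dual

NO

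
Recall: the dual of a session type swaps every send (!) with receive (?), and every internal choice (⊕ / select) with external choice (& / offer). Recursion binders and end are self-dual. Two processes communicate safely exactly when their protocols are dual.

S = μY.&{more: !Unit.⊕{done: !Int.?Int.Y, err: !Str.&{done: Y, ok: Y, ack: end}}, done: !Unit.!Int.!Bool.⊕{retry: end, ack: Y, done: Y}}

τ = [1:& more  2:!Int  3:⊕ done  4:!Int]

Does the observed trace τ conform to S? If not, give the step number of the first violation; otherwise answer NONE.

[1] & more  match  state: !Unit.⊕{done: !Int.?Int.μY.…, err: !Str.&{done: μY.…, ok: μY.…, ack: end}}
[2] got !Int, protocol expects !Unit  ✗

2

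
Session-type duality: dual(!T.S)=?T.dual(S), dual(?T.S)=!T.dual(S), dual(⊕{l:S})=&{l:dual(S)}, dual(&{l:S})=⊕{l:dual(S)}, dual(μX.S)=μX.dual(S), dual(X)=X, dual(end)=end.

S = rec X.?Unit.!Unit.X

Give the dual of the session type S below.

rec X = rec X  (rec unchanged)
  ?Unit = !Unit
    !Unit = ?Unit
      X ↦ X

rec X.!Unit.?Unit.X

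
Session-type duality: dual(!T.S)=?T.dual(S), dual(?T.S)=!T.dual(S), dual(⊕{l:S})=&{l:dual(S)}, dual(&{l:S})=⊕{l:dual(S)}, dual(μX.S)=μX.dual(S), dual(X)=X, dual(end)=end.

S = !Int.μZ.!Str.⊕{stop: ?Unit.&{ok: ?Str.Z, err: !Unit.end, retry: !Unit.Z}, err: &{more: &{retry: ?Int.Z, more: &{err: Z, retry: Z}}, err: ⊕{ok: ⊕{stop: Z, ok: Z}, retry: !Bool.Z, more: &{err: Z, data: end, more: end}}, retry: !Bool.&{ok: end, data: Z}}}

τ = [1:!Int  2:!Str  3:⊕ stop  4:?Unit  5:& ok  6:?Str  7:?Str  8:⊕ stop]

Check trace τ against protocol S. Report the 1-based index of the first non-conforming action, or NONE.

7

@1 !Int  ✓  now at μZ.…
@2 !Str  ✓  now at ⊕{stop: ?Unit.&{ok: ?Str.μZ.…, err: !Unit.end, retry: !Unit.μZ.…}, err: &{more: &{retry: ?Int.μZ.…, more: &{err: μZ.…, retry: μZ.…}}, err: ⊕{ok: ⊕{stop: μZ.…, ok: μZ.…}, retry: !Bool.μZ.…, more: &{err: μZ.…, data: end, more: end}}, retry: !Bool.&{ok: end, data: μZ.…}}}
@3 ⊕ stop  ✓  now at ?Unit.&{ok: ?Str.μZ.…, err: !Unit.end, retry: !Unit.μZ.…}
@4 ?Unit  ✓  now at &{ok: ?Str.μZ.…, err: !Unit.end, retry: !Unit.μZ.…}
@5 & ok  ✓  now at ?Str.μZ.…
@6 ?Str  ✓  now at μZ.…
@7 got ?Str, protocol expects !Str  ✗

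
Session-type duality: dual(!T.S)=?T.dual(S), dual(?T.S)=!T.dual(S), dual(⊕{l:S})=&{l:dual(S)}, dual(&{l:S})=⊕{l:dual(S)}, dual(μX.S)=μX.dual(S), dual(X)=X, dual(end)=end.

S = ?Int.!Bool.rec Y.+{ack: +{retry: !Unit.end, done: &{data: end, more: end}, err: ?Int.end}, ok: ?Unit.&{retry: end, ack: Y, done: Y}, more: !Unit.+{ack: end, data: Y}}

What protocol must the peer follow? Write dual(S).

?Int ↦ !Int
  !Bool ↦ ?Bool
    rec Y ↦ rec Y  (binder kept)
      +{ack,ok,more} ↦ &{ack,ok,more}  (internal→external)
        [ack]
          +{retry,done,err} ↦ &{retry,done,err}  (internal→external)
            [retry]
              !Unit ↦ ?Unit
                end ↦ end
            [done]
              &{data,more} ↦ +{data,more}  (external→internal)
                [data]
                  end ↦ end
                [more]
                  end ↦ end
            [err]
              ?Int ↦ !Int
                end ↦ end
        [ok]
          ?Unit ↦ !Unit
            &{retry,ack,done} ↦ +{retry,ack,done}  (external→internal)
              [retry]
                end ↦ end
              [ack]
                Y ↦ Y
              [done]
                Y ↦ Y
        [more]
          !Unit ↦ ?Unit
            +{ack,data} ↦ &{ack,data}  (internal→external)
              [ack]
                end ↦ end
              [data]
                Y ↦ Y

!Int.?Bool.rec Y.&{ack: &{retry: ?Unit.end, done: +{data: end, more: end}, err: !Int.end}, ok: !Unit.+{retry: end, ack: Y, done: Y}, more: ?Unit.&{ack: end, data: Y}}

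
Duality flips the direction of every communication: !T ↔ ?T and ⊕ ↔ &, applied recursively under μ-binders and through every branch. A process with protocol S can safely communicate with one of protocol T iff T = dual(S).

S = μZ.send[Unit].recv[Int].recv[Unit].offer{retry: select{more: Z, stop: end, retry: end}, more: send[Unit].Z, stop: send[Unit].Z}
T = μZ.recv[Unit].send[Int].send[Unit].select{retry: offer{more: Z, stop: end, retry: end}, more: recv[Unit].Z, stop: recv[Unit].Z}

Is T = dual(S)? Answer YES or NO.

YES

μZ ‖ μZ  ok (μ self-dual)
  send[Unit] ‖ recv[Unit]  ok
    recv[Int] ‖ send[Int]  ok
      recv[Unit] ‖ send[Unit]  ok
        offer{retry,more,stop} ‖ select{retry,more,stop}  ok labels match
          [retry]
            select{more,stop,retry} ‖ offer{more,stop,retry}  ok labels match
              [more]
                Z ‖ Z  ok
              [stop]
                end ‖ end  ok
              [retry]
                end ‖ end  ok
          [more]
            send[Unit] ‖ recv[Unit]  ok
              Z ‖ Z  ok
          [stop]
            send[Unit] ‖ recv[Unit]  ok
              Z ‖ Z  ok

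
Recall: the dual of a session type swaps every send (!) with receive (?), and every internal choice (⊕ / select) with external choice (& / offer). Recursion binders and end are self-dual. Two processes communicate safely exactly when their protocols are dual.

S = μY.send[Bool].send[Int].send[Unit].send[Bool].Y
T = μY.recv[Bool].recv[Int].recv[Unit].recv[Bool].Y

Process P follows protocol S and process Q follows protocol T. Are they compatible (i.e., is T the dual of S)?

μY vs μY  match (μ self-dual)
  send[Bool] vs recv[Bool]  match
    send[Int] vs recv[Int]  match
      send[Unit] vs recv[Unit]  match
        send[Bool] vs recv[Bool]  match
          Y vs Y  match

YES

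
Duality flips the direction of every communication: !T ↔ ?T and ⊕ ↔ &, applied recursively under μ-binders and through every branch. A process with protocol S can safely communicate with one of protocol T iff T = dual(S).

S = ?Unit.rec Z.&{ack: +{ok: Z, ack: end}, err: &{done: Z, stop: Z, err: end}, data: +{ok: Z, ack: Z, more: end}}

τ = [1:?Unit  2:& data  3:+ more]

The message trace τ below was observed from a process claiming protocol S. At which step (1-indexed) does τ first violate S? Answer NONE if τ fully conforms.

[1] ?Unit  ✓  residual = rec Z.…
[2] & data  ✓  residual = +{ok: rec Z.…, ack: rec Z.…, more: end}
[3] + more  ✓  residual = end
all 3 steps conform

NONE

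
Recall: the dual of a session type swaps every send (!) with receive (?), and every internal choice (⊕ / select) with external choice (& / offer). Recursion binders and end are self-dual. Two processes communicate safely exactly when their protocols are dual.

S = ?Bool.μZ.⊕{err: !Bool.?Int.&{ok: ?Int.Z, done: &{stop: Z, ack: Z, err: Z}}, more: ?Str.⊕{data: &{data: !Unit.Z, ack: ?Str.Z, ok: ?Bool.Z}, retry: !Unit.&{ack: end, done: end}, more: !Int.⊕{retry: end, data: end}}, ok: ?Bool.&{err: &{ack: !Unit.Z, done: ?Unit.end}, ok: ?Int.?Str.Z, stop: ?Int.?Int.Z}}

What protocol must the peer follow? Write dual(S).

?Bool ↦ !Bool
  μZ ↦ μZ  (μ self-dual)
    ⊕{err,more,ok} ↦ &{err,more,ok}  (select→offer)
      • err:
        !Bool ↦ ?Bool
          ?Int ↦ !Int
            &{ok,done} ↦ ⊕{ok,done}  (offer→select)
              • ok:
                ?Int ↦ !Int
                  Z self-dual
              • done:
                &{stop,ack,err} ↦ ⊕{stop,ack,err}  (offer→select)
                  • stop:
                    Z self-dual
                  • ack:
                    Z self-dual
                  • err:
                    Z self-dual
      • more:
        ?Str ↦ !Str
          ⊕{data,retry,more} ↦ &{data,retry,more}  (select→offer)
            • data:
              &{data,ack,ok} ↦ ⊕{data,ack,ok}  (offer→select)
                • data:
                  !Unit ↦ ?Unit
                    Z self-dual
                • ack:
                  ?Str ↦ !Str
                    Z self-dual
                • ok:
                  ?Bool ↦ !Bool
                    Z self-dual
            • retry:
              !Unit ↦ ?Unit
                &{ack,done} ↦ ⊕{ack,done}  (offer→select)
                  • ack:
                    end self-dual
                  • done:
                    end self-dual
            • more:
              !Int ↦ ?Int
                ⊕{retry,data} ↦ &{retry,data}  (select→offer)
                  • retry:
                    end self-dual
                  • data:
                    end self-dual
      • ok:
        ?Bool ↦ !Bool
          &{err,ok,stop} ↦ ⊕{err,ok,stop}  (offer→select)
            • err:
              &{ack,done} ↦ ⊕{ack,done}  (offer→select)
                • ack:
                  !Unit ↦ ?Unit
                    Z self-dual
                • done:
                  ?Unit ↦ !Unit
                    end self-dual
            • ok:
              ?Int ↦ !Int
                ?Str ↦ !Str
                  Z self-dual
            • stop:
              ?Int ↦ !Int
                ?Int ↦ !Int
                  Z self-dual

!Bool.μZ.&{err: ?Bool.!Int.⊕{ok: !Int.Z, done: ⊕{stop: Z, ack: Z, err: Z}}, more: !Str.&{data: ⊕{data: ?Unit.Z, ack: !Str.Z, ok: !Bool.Z}, retry: ?Unit.⊕{ack: end, done: end}, more: ?Int.&{retry: end, data: end}}, ok: !Bool.⊕{err: ⊕{ack: ?Unit.Z, done: !Unit.end}, ok: !Int.!Str.Z, stop: !Int.!Int.Z}}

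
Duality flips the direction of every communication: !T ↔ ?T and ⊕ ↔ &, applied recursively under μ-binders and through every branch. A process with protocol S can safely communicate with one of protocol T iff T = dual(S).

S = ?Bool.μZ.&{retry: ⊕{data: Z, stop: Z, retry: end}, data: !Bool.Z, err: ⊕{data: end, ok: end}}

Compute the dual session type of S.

?Bool ↦ !Bool
  μZ ↦ μZ  (rec unchanged)
    &{retry,data,err} ↦ ⊕{retry,data,err}  (external→internal)
      case retry:
        ⊕{data,stop,retry} ↦ &{data,stop,retry}  (internal→external)
          case data:
            Z self-dual
          case stop:
            Z self-dual
          case retry:
            end self-dual
      case data:
        !Bool ↦ ?Bool
          Z self-dual
      case err:
        ⊕{data,ok} ↦ &{data,ok}  (internal→external)
          case data:
            end self-dual
          case ok:
            end self-dual

!Bool.μZ.⊕{retry: &{data: Z, stop: Z, retry: end}, data: ?Bool.Z, err: &{data: end, ok: end}}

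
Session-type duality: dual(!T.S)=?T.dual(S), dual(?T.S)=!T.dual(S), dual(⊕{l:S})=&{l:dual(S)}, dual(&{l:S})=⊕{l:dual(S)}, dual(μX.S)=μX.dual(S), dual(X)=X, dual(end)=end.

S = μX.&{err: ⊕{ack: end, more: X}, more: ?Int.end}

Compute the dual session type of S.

μX.⊕{err: &{ack: end, more: X}, more: !Int.end}

μX ↦ μX  (rec unchanged)
  &{err,more} ↦ ⊕{err,more}  (&→⊕)
    case err:
      ⊕{ack,more} ↦ &{ack,more}  (⊕→&)
        case ack:
          end ↦ end
        case more:
          X ↦ X
    case more:
      ?Int ↦ !Int
        end ↦ end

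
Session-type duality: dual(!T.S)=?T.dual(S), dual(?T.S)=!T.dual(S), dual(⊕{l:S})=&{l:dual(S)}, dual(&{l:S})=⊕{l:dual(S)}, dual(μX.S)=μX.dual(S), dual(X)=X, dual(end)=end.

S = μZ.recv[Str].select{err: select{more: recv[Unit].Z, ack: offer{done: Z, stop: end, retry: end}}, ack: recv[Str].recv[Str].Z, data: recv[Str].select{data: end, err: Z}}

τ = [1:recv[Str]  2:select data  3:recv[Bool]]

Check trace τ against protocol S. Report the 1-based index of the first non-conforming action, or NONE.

3

step 1: recv[Str]  ✓  now at select{err: select{more: recv[Unit].μZ.…, ack: offer{done: μZ.…, stop: end, retry: end}}, ack: recv[Str].recv[Str].μZ.…, data: recv[Str].select{data: end, err: μZ.…}}
step 2: select data  ✓  now at recv[Str].select{data: end, err: μZ.…}
step 3: got recv[Bool], protocol expects recv[Str]  ✗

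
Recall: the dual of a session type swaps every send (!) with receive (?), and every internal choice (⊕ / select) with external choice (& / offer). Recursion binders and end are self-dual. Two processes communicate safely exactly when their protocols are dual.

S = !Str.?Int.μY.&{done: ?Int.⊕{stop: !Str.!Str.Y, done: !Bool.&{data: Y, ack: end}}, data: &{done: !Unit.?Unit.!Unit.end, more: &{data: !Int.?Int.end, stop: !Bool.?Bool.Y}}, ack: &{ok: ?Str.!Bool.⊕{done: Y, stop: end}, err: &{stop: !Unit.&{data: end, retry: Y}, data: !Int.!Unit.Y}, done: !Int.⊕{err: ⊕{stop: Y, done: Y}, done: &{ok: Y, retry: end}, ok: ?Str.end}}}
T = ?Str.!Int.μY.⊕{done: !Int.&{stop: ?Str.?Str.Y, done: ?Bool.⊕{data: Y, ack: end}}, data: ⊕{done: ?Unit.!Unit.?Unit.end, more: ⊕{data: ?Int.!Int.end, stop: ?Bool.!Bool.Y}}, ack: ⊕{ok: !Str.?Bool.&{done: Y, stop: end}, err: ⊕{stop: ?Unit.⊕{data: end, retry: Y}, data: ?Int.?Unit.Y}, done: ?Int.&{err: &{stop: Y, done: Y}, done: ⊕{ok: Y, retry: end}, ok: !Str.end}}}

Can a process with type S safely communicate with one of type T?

YES

!Str | ?Str  ✓
  ?Int | !Int  ✓
    μY | μY  ✓ (rec unchanged)
      &{done,data,ack} | ⊕{done,data,ack}  ✓ labels match
        case done:
          ?Int | !Int  ✓
            ⊕{stop,done} | &{stop,done}  ✓ labels match
              case stop:
                !Str | ?Str  ✓
                  !Str | ?Str  ✓
                    Y | Y  ✓
              case done:
                !Bool | ?Bool  ✓
                  &{data,ack} | ⊕{data,ack}  ✓ labels match
                    case data:
                      Y | Y  ✓
                    case ack:
                      end | end  ✓
        case data:
          &{done,more} | ⊕{done,more}  ✓ labels match
            case done:
              !Unit | ?Unit  ✓
                ?Unit | !Unit  ✓
                  !Unit | ?Unit  ✓
                    end | end  ✓
            case more:
              &{data,stop} | ⊕{data,stop}  ✓ labels match
                case data:
                  !Int | ?Int  ✓
                    ?Int | !Int  ✓
                      end | end  ✓
                case stop:
                  !Bool | ?Bool  ✓
                    ?Bool | !Bool  ✓
                      Y | Y  ✓
        case ack:
          &{ok,err,done} | ⊕{ok,err,done}  ✓ labels match
            case ok:
              ?Str | !Str  ✓
                !Bool | ?Bool  ✓
                  ⊕{done,stop} | &{done,stop}  ✓ labels match
                    case done:
                      Y | Y  ✓
                    case stop:
                      end | end  ✓
            case err:
              &{stop,data} | ⊕{stop,data}  ✓ labels match
                case stop:
                  !Unit | ?Unit  ✓
                    &{data,retry} | ⊕{data,retry}  ✓ labels match
                      case data:
                        end | end  ✓
                      case retry:
                        Y | Y  ✓
                case data:
                  !Int | ?Int  ✓
                    !Unit | ?Unit  ✓
                      Y | Y  ✓
            case done:
              !Int | ?Int  ✓
                ⊕{err,done,ok} | &{err,done,ok}  ✓ labels match
                  case err:
                    ⊕{stop,done} | &{stop,done}  ✓ labels match
                      case stop:
                        Y | Y  ✓
                      case done:
                        Y | Y  ✓
                  case done:
                    &{ok,retry} | ⊕{ok,retry}  ✓ labels match
                      case ok:
                        Y | Y  ✓
                      case retry:
                        end | end  ✓
                  case ok:
                    ?Str | !Str  ✓
                      end | end  ✓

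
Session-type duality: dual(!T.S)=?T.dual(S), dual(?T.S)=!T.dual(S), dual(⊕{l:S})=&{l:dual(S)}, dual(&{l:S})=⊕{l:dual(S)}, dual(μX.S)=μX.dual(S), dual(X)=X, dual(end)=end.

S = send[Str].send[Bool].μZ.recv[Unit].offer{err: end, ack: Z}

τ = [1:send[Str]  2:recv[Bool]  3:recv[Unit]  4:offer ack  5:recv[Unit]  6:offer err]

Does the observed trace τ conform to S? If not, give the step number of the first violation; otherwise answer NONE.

2

@1 send[Str]  ok  cont: send[Bool].μZ.…
@2 got recv[Bool], protocol expects send[Bool]  ✗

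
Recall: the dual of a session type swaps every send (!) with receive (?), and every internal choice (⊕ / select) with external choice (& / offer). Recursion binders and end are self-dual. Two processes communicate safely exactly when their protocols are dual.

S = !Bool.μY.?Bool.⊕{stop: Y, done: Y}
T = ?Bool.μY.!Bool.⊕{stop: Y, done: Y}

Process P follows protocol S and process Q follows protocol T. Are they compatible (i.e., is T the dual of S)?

!Bool | ?Bool  ✓
  μY | μY  ✓ (rec unchanged)
    ?Bool | !Bool  ✓
      ⊕{stop,done} | ⊕{stop,done}  ✗ choice polarity not flipped — not dual

NO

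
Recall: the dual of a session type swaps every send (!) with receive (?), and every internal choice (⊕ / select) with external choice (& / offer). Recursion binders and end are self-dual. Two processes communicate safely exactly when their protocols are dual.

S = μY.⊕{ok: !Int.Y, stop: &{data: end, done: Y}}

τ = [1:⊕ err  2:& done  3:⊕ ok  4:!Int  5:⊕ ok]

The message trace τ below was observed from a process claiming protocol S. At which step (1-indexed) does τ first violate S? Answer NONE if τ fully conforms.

1

@1 got ⊕ err, protocol expects ⊕ ok or ⊕ stop  ✗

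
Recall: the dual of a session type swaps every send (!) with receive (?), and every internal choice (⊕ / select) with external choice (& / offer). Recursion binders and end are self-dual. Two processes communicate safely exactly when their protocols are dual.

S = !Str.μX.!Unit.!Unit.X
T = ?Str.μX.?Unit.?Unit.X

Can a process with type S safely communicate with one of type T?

!Str | ?Str  ok
  μX | μX  ok (rec unchanged)
    !Unit | ?Unit  ok
      !Unit | ?Unit  ok
        X | X  ok

YES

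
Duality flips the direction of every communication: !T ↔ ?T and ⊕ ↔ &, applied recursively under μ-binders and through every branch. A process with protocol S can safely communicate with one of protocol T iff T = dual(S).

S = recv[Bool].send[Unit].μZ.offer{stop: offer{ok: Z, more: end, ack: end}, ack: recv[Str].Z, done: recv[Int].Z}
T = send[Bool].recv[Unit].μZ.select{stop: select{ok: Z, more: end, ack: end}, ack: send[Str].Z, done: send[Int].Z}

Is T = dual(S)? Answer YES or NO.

recv[Bool] vs send[Bool]  match
  send[Unit] vs recv[Unit]  match
    μZ vs μZ  match (rec unchanged)
      offer{stop,ack,done} vs select{stop,ack,done}  match labels match
        case stop:
          offer{ok,more,ack} vs select{ok,more,ack}  match labels match
            case ok:
              Z vs Z  match
            case more:
              end vs end  match
            case ack:
              end vs end  match
        case ack:
          recv[Str] vs send[Str]  match
            Z vs Z  match
        case done:
          recv[Int] vs send[Int]  match
            Z vs Z  match

YES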